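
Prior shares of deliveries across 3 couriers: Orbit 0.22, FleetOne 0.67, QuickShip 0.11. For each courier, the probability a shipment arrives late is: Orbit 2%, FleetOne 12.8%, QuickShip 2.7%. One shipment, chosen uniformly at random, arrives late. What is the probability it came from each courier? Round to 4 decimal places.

Orbit 0.0472, FleetOne 0.9209, QuickShip 0.0319

Prior × likelihood for each hypothesis:
  Orbit: 0.22 × 0.02 = 0.0044
  FleetOne: 0.67 × 0.128 = 0.08576
  QuickShip: 0.11 × 0.027 = 0.00297
Total = 0.09313.
P(Orbit | late) = 0.0044/0.09313 ≈ 0.0472
P(FleetOne | late) = 0.08576/0.09313 ≈ 0.9209
P(QuickShip | late) = 0.00297/0.09313 ≈ 0.0319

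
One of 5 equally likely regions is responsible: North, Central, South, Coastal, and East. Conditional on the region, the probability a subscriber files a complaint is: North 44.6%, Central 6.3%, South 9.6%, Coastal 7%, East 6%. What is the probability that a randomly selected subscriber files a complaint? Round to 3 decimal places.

0.147

With a uniform prior (1/5 each), posterior ∝ likelihood:
  North: 0.446
  Central: 0.063
  South: 0.096
  Coastal: 0.07
  East: 0.06
P(complaint) = (1/5) × (0.446 + 0.063 + 0.096 + 0.07 + 0.06) = 0.735/5 ≈ 0.147.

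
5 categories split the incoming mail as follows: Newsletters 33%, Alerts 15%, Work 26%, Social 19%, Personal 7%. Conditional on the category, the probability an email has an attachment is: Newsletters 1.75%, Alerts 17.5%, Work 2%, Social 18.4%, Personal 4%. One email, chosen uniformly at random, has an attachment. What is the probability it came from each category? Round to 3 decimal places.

By Bayes' rule, posterior ∝ prior × likelihood:
  Newsletters: 0.33 × 0.0175 = 0.005775
  Alerts: 0.15 × 0.175 = 0.02625
  Work: 0.26 × 0.02 = 0.0052
  Social: 0.19 × 0.184 = 0.03496
  Personal: 0.07 × 0.04 = 0.0028
Normalizing constant = 0.074985.
P(Newsletters | attachment) = 0.005775/0.074985 ≈ 0.077
P(Alerts | attachment) = 0.02625/0.074985 ≈ 0.350
P(Work | attachment) = 0.0052/0.074985 ≈ 0.069
P(Social | attachment) = 0.03496/0.074985 ≈ 0.466
P(Personal | attachment) = 0.0028/0.074985 ≈ 0.037
(Check: 0.077+0.350+0.069+0.466+0.037 = 0.999.)

Newsletters 0.077, Alerts 0.350, Work 0.069, Social 0.466, Personal 0.037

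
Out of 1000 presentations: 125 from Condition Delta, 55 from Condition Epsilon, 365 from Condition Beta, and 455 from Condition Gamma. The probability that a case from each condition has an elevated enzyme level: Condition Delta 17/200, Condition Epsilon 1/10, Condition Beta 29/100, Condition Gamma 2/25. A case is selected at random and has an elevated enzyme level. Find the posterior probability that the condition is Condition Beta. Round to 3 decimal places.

0.668

By Bayes' rule, posterior ∝ prior × likelihood:
  Condition Delta: 0.125 × 0.085 = 0.010625
  Condition Epsilon: 0.055 × 0.1 = 0.0055
  Condition Beta: 0.365 × 0.29 = 0.10585
  Condition Gamma: 0.455 × 0.08 = 0.0364
Total = 0.158375.
P(Condition Beta | evidence) = 0.10585 / 0.158375 ≈ 0.668.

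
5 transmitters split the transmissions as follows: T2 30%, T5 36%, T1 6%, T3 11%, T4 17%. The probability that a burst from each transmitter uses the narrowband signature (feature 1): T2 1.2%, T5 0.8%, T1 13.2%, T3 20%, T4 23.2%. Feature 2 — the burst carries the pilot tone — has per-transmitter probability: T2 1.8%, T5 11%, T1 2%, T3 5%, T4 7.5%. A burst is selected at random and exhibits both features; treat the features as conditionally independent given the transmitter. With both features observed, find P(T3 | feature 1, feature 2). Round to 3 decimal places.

Prior × likelihood for each hypothesis:
  T2: 0.3 × 0.012 × 0.018 = 0.0000648
  T5: 0.36 × 0.008 × 0.11 = 0.0003168
  T1: 0.06 × 0.132 × 0.02 = 0.0001584
  T3: 0.11 × 0.2 × 0.05 = 0.0011
  T4: 0.17 × 0.232 × 0.075 = 0.002958
Total = 0.004598.
P(T3 | evidence) = 0.0011 / 0.004598 ≈ 0.239.

0.239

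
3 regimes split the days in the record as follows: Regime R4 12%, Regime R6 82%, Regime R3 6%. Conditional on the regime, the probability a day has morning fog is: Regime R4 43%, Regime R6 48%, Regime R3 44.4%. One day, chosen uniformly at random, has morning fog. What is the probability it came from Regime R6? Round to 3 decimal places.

0.834

Unnormalized posteriors (prior × likelihood):
  Regime R4: 0.12 × 0.43 = 0.0516
  Regime R6: 0.82 × 0.48 = 0.3936
  Regime R3: 0.06 × 0.444 = 0.02664
Total = 0.47184.
P(Regime R6 | evidence) = 0.3936 / 0.47184 ≈ 0.834.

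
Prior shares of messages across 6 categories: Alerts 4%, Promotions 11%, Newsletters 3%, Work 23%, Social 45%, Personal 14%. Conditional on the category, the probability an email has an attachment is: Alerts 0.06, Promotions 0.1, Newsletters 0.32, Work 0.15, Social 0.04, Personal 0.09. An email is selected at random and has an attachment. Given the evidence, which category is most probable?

Work

Prior × likelihood for each hypothesis:
  Alerts: 0.04 × 0.06 = 0.0024
  Promotions: 0.11 × 0.1 = 0.011
  Newsletters: 0.03 × 0.32 = 0.0096
  Work: 0.23 × 0.15 = 0.0345
  Social: 0.45 × 0.04 = 0.018
  Personal: 0.14 × 0.09 = 0.0126
Sum = 0.0881.
Largest term belongs to Work, so Work is most probable.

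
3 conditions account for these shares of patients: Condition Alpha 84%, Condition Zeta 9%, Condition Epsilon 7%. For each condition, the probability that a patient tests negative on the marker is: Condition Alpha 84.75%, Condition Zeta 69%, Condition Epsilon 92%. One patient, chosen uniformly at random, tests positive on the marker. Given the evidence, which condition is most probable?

Taking complements, P(marker-positive | each) = Condition Alpha 0.1525, Condition Zeta 0.31, Condition Epsilon 0.08.
Unnormalized posteriors (prior × likelihood):
  Condition Alpha: 0.84 × 0.1525 = 0.1281
  Condition Zeta: 0.09 × 0.31 = 0.0279
  Condition Epsilon: 0.07 × 0.08 = 0.0056
Normalizing constant = 0.1616.
Largest term belongs to Condition Alpha, so Condition Alpha is most probable.

Condition Alpha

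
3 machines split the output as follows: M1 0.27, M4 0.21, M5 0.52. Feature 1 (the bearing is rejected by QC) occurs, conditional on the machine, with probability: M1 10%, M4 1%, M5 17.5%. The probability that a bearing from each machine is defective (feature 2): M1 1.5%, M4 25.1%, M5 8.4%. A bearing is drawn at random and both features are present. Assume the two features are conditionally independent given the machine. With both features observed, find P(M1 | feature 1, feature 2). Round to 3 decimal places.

0.047

Unnormalized posteriors (prior × likelihood):
  M1: 0.27 × 0.1 × 0.015 = 0.000405
  M4: 0.21 × 0.01 × 0.251 = 0.0005271
  M5: 0.52 × 0.175 × 0.084 = 0.007644
Total = 0.0085761.
P(M1 | evidence) = 0.000405 / 0.0085761 ≈ 0.047.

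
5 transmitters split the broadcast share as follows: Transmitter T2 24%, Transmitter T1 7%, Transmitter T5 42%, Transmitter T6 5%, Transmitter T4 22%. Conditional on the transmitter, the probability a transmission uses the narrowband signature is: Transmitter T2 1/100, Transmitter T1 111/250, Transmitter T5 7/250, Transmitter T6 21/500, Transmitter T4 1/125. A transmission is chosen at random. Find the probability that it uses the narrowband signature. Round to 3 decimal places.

Compute prior × likelihood for every hypothesis:
  Transmitter T2: 0.24 × 0.01 = 0.0024
  Transmitter T1: 0.07 × 0.444 = 0.03108
  Transmitter T5: 0.42 × 0.028 = 0.01176
  Transmitter T6: 0.05 × 0.042 = 0.0021
  Transmitter T4: 0.22 × 0.008 = 0.00176
P(narrowband) = 0.0024 + 0.03108 + 0.01176 + 0.0021 + 0.00176 = 0.0491 → 0.049.

0.049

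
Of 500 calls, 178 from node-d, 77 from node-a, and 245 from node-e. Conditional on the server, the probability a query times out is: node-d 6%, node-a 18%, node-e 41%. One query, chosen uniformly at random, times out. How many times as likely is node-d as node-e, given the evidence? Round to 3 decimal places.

Prior × likelihood for each hypothesis:
  node-d: 0.356 × 0.06 = 0.02136
  node-a: 0.154 × 0.18 = 0.02772
  node-e: 0.49 × 0.41 = 0.2009
Normalizing constant = 0.24998.
The ratio is 0.02136 / 0.2009 (the normalizer cancels) = 0.106.

0.106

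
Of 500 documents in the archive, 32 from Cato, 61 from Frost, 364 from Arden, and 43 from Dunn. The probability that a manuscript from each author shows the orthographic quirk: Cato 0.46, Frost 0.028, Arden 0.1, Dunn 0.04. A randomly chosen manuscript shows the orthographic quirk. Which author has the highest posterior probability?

Compute prior × likelihood for every hypothesis:
  Cato: 0.064 × 0.46 = 0.02944
  Frost: 0.122 × 0.028 = 0.003416
  Arden: 0.728 × 0.1 = 0.0728
  Dunn: 0.086 × 0.04 = 0.00344
Normalizing constant = 0.109096.
Largest term belongs to Arden, so Arden is most probable.

Arden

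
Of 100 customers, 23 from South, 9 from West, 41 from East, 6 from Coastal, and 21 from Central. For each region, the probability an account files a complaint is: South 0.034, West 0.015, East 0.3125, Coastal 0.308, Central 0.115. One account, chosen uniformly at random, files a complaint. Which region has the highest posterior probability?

East

By Bayes' rule, posterior ∝ prior × likelihood:
  South: 0.23 × 0.034 = 0.00782
  West: 0.09 × 0.015 = 0.00135
  East: 0.41 × 0.3125 = 0.128125
  Coastal: 0.06 × 0.308 = 0.01848
  Central: 0.21 × 0.115 = 0.02415
Normalizing constant = 0.179925.
Largest term belongs to East, so East is most probable.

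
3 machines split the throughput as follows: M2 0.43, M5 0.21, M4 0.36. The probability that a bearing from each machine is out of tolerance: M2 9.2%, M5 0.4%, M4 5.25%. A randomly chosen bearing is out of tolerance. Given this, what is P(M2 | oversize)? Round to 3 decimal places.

Prior × likelihood for each hypothesis:
  M2: 0.43 × 0.092 = 0.03956
  M5: 0.21 × 0.004 = 0.00084
  M4: 0.36 × 0.0525 = 0.0189
Total = 0.0593.
P(M2 | evidence) = 0.03956 / 0.0593 ≈ 0.667.

0.667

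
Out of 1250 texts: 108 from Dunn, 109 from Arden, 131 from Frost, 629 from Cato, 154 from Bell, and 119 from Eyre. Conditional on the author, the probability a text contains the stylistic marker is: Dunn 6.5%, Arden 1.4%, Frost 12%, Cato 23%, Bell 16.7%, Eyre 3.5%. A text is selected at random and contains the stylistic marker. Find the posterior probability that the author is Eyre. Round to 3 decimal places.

Prior × likelihood for each hypothesis:
  Dunn: 0.0864 × 0.065 = 0.005616
  Arden: 0.0872 × 0.014 = 0.0012208
  Frost: 0.1048 × 0.12 = 0.012576
  Cato: 0.5032 × 0.23 = 0.115736
  Bell: 0.1232 × 0.167 = 0.0205744
  Eyre: 0.0952 × 0.035 = 0.003332
Normalizing constant = 0.1590552.
P(Eyre | evidence) = 0.003332 / 0.1590552 ≈ 0.021.

0.021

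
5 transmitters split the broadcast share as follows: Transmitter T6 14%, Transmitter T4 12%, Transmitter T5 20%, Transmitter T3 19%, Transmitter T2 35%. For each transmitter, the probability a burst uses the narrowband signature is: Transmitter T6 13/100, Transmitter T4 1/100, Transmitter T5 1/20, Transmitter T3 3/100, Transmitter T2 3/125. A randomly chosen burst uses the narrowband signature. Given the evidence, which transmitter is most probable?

By Bayes' rule, posterior ∝ prior × likelihood:
  Transmitter T6: 0.14 × 0.13 = 0.0182
  Transmitter T4: 0.12 × 0.01 = 0.0012
  Transmitter T5: 0.2 × 0.05 = 0.01
  Transmitter T3: 0.19 × 0.03 = 0.0057
  Transmitter T2: 0.35 × 0.024 = 0.0084
Normalizing constant = 0.0435.
Largest term belongs to Transmitter T6, so Transmitter T6 is most probable.

Transmitter T6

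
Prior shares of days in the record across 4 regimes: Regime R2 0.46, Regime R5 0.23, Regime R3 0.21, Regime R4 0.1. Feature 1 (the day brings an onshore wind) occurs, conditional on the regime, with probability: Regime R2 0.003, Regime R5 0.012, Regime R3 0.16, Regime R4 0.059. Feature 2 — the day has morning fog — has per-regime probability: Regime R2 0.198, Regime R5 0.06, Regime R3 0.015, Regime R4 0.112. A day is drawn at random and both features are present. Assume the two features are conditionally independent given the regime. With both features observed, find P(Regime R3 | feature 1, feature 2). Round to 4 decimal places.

0.3143

Prior × likelihood for each hypothesis:
  Regime R2: 0.46 × 0.003 × 0.198 = 0.00027324
  Regime R5: 0.23 × 0.012 × 0.06 = 0.0001656
  Regime R3: 0.21 × 0.16 × 0.015 = 0.000504
  Regime R4: 0.1 × 0.059 × 0.112 = 0.0006608
Total = 0.00160364.
P(Regime R3 | evidence) = 0.000504 / 0.00160364 ≈ 0.3143.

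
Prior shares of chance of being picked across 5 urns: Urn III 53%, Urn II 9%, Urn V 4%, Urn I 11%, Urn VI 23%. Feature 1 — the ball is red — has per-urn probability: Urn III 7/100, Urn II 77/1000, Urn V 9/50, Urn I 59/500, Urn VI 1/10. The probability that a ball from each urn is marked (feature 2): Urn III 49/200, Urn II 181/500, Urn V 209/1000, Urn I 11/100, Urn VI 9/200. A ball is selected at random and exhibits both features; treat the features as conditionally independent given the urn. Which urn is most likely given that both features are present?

Prior × likelihood for each hypothesis:
  Urn III: 0.53 × 0.07 × 0.245 = 0.0090895
  Urn II: 0.09 × 0.077 × 0.362 = 0.00250866
  Urn V: 0.04 × 0.18 × 0.209 = 0.0015048
  Urn I: 0.11 × 0.118 × 0.11 = 0.0014278
  Urn VI: 0.23 × 0.1 × 0.045 = 0.001035
Normalizing constant = 0.01556576.
Largest term belongs to Urn III, so Urn III is most probable.

Urn III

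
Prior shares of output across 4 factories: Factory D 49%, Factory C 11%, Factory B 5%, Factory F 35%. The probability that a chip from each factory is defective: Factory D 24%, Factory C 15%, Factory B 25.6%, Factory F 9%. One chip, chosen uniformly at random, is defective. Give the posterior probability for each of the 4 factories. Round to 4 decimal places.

Prior × likelihood for each hypothesis:
  Factory D: 0.49 × 0.24 = 0.1176
  Factory C: 0.11 × 0.15 = 0.0165
  Factory B: 0.05 × 0.256 = 0.0128
  Factory F: 0.35 × 0.09 = 0.0315
Sum = 0.1784.
P(Factory D | defective) = 0.1176/0.1784 ≈ 0.6592
P(Factory C | defective) = 0.0165/0.1784 ≈ 0.0925
P(Factory B | defective) = 0.0128/0.1784 ≈ 0.0717
P(Factory F | defective) = 0.0315/0.1784 ≈ 0.1766
(Check: 0.6592+0.0925+0.0717+0.1766 = 1.0000.)

Factory D 0.6592, Factory C 0.0925, Factory B 0.0717, Factory F 0.1766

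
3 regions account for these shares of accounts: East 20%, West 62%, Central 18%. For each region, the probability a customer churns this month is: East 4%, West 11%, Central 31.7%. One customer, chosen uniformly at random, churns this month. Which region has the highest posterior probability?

Prior × likelihood for each hypothesis:
  East: 0.2 × 0.04 = 0.008
  West: 0.62 × 0.11 = 0.0682
  Central: 0.18 × 0.317 = 0.05706
Sum = 0.13326.
Largest term belongs to West, so West is most probable.

West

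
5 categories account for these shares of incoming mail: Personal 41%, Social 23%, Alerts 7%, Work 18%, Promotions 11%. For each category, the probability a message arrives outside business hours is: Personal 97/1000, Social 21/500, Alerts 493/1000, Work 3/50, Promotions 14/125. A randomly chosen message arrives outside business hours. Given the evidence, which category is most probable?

Personal

Compute prior × likelihood for every hypothesis:
  Personal: 0.41 × 0.097 = 0.03977
  Social: 0.23 × 0.042 = 0.00966
  Alerts: 0.07 × 0.493 = 0.03451
  Work: 0.18 × 0.06 = 0.0108
  Promotions: 0.11 × 0.112 = 0.01232
Total = 0.10706.
Largest term belongs to Personal, so Personal is most probable.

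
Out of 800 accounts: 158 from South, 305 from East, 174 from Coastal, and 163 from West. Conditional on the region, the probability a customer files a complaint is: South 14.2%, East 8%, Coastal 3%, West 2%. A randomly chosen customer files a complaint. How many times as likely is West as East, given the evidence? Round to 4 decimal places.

Unnormalized posteriors (prior × likelihood):
  South: 0.1975 × 0.142 = 0.028045
  East: 0.38125 × 0.08 = 0.0305
  Coastal: 0.2175 × 0.03 = 0.006525
  West: 0.20375 × 0.02 = 0.004075
Normalizing constant = 0.069145.
The ratio is 0.004075 / 0.0305 (the normalizer cancels) = 0.1336.

0.1336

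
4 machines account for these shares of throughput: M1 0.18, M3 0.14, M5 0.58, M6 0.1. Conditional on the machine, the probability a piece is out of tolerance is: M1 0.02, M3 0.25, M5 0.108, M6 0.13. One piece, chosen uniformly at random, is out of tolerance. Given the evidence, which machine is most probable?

M5

Compute prior × likelihood for every hypothesis:
  M1: 0.18 × 0.02 = 0.0036
  M3: 0.14 × 0.25 = 0.035
  M5: 0.58 × 0.108 = 0.06264
  M6: 0.1 × 0.13 = 0.013
Total = 0.11424.
Largest term belongs to M5, so M5 is most probable.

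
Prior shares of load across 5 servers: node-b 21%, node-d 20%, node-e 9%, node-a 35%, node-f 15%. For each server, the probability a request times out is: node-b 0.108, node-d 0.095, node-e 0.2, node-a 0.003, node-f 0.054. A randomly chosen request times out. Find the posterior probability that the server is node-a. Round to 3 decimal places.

By Bayes' rule, posterior ∝ prior × likelihood:
  node-b: 0.21 × 0.108 = 0.02268
  node-d: 0.2 × 0.095 = 0.019
  node-e: 0.09 × 0.2 = 0.018
  node-a: 0.35 × 0.003 = 0.00105
  node-f: 0.15 × 0.054 = 0.0081
Total = 0.06883.
P(node-a | evidence) = 0.00105 / 0.06883 ≈ 0.015.

0.015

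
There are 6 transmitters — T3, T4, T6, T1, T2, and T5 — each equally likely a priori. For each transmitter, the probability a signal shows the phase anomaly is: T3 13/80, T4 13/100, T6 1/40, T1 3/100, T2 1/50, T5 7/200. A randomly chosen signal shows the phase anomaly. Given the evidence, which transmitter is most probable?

T3

Since the prior is uniform, the posterior is proportional to the likelihood:
  T3: 0.1625
  T4: 0.13
  T6: 0.025
  T1: 0.03
  T2: 0.02
  T5: 0.035
Sum = 0.4025.
Largest term belongs to T3, so T3 is most probable.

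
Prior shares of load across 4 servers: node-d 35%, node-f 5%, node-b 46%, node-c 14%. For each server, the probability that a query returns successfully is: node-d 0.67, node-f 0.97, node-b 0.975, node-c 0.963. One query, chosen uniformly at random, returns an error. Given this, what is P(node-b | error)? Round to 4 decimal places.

0.0860

Taking complements, P(error | each) = node-d 0.33, node-f 0.03, node-b 0.025, node-c 0.037.
By Bayes' rule, posterior ∝ prior × likelihood:
  node-d: 0.35 × 0.33 = 0.1155
  node-f: 0.05 × 0.03 = 0.0015
  node-b: 0.46 × 0.025 = 0.0115
  node-c: 0.14 × 0.037 = 0.00518
Total = 0.13368.
P(node-b | evidence) = 0.0115 / 0.13368 ≈ 0.0860.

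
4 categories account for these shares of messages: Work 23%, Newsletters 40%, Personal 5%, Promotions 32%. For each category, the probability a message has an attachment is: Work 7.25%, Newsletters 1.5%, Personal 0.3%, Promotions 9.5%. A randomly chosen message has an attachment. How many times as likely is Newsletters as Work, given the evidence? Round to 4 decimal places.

0.3598

Compute prior × likelihood for every hypothesis:
  Work: 0.23 × 0.0725 = 0.016675
  Newsletters: 0.4 × 0.015 = 0.006
  Personal: 0.05 × 0.003 = 0.00015
  Promotions: 0.32 × 0.095 = 0.0304
Normalizing constant = 0.053225.
The ratio is 0.006 / 0.016675 (the normalizer cancels) = 0.3598.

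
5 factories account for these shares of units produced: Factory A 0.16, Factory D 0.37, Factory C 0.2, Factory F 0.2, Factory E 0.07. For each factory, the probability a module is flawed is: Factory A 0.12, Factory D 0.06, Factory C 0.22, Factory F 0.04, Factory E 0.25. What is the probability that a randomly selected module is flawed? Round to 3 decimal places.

By Bayes' rule, posterior ∝ prior × likelihood:
  Factory A: 0.16 × 0.12 = 0.0192
  Factory D: 0.37 × 0.06 = 0.0222
  Factory C: 0.2 × 0.22 = 0.044
  Factory F: 0.2 × 0.04 = 0.008
  Factory E: 0.07 × 0.25 = 0.0175
P(flawed) = 0.0192 + 0.0222 + 0.044 + 0.008 + 0.0175 = 0.1109 → 0.111.

0.111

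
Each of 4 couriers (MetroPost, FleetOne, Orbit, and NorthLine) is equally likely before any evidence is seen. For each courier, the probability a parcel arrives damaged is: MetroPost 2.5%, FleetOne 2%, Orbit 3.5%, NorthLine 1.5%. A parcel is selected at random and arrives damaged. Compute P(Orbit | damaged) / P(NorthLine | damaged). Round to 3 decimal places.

With a uniform prior (1/4 each), posterior ∝ likelihood:
  MetroPost: 0.025
  FleetOne: 0.02
  Orbit: 0.035
  NorthLine: 0.015
Total = 0.095.
The ratio is 0.035 / 0.015 (the normalizer cancels) = 2.333.

2.333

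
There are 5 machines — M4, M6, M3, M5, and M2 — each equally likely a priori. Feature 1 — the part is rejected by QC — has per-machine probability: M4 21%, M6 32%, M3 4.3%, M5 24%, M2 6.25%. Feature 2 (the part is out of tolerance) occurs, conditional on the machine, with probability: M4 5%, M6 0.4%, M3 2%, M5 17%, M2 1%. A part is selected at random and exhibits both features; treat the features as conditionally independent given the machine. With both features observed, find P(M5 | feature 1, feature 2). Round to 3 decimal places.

Since the prior is uniform, the posterior is proportional to the likelihood:
  M4: 0.21 × 0.05 = 0.0105
  M6: 0.32 × 0.004 = 0.00128
  M3: 0.043 × 0.02 = 0.00086
  M5: 0.24 × 0.17 = 0.0408
  M2: 0.0625 × 0.01 = 0.000625
Sum = 0.054065.
P(M5 | evidence) = 0.0408 / 0.054065 ≈ 0.755.

0.755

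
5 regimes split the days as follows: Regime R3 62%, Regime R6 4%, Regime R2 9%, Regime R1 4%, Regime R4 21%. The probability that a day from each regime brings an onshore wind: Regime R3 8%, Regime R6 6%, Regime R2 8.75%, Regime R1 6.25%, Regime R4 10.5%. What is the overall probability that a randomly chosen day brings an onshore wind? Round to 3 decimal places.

Compute prior × likelihood for every hypothesis:
  Regime R3: 0.62 × 0.08 = 0.0496
  Regime R6: 0.04 × 0.06 = 0.0024
  Regime R2: 0.09 × 0.0875 = 0.007875
  Regime R1: 0.04 × 0.0625 = 0.0025
  Regime R4: 0.21 × 0.105 = 0.02205
P(onshore) = 0.0496 + 0.0024 + 0.007875 + 0.0025 + 0.02205 = 0.084425 → 0.084.

0.084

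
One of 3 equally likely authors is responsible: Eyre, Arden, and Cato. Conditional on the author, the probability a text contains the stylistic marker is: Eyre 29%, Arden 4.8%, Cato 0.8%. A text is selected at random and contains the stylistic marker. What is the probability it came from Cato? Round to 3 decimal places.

With a uniform prior (1/3 each), posterior ∝ likelihood:
  Eyre: 0.29
  Arden: 0.048
  Cato: 0.008
Total = 0.346.
P(Cato | evidence) = 0.008 / 0.346 ≈ 0.023.

0.023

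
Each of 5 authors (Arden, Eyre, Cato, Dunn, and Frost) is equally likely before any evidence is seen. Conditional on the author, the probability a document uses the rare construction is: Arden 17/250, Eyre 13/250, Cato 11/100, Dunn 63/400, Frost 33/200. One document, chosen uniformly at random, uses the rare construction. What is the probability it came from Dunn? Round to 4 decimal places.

0.2851

With a uniform prior (1/5 each), posterior ∝ likelihood:
  Arden: 0.068
  Eyre: 0.052
  Cato: 0.11
  Dunn: 0.1575
  Frost: 0.165
Normalizing constant = 0.5525.
P(Dunn | evidence) = 0.1575 / 0.5525 ≈ 0.2851.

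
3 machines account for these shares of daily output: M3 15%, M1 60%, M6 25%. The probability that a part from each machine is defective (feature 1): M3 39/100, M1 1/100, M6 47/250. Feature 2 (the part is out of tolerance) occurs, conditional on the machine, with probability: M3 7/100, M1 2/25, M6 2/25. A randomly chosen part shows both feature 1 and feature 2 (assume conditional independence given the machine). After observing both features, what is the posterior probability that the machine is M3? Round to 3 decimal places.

0.491

Unnormalized posteriors (prior × likelihood):
  M3: 0.15 × 0.39 × 0.07 = 0.004095
  M1: 0.6 × 0.01 × 0.08 = 0.00048
  M6: 0.25 × 0.188 × 0.08 = 0.00376
Sum = 0.008335.
P(M3 | evidence) = 0.004095 / 0.008335 ≈ 0.491.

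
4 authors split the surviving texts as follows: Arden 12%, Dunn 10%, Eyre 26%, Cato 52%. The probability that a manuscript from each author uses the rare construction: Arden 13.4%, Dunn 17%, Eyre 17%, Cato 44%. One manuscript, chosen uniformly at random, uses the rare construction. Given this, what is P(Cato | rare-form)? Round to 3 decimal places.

0.748

Prior × likelihood for each hypothesis:
  Arden: 0.12 × 0.134 = 0.01608
  Dunn: 0.1 × 0.17 = 0.017
  Eyre: 0.26 × 0.17 = 0.0442
  Cato: 0.52 × 0.44 = 0.2288
Sum = 0.30608.
P(Cato | evidence) = 0.2288 / 0.30608 ≈ 0.748.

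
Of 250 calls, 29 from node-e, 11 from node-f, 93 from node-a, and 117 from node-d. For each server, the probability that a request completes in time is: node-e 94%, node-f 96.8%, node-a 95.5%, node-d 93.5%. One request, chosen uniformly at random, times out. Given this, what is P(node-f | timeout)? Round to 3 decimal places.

Taking complements, P(timeout | each) = node-e 0.06, node-f 0.032, node-a 0.045, node-d 0.065.
Unnormalized posteriors (prior × likelihood):
  node-e: 0.116 × 0.06 = 0.00696
  node-f: 0.044 × 0.032 = 0.001408
  node-a: 0.372 × 0.045 = 0.01674
  node-d: 0.468 × 0.065 = 0.03042
Sum = 0.055528.
P(node-f | evidence) = 0.001408 / 0.055528 ≈ 0.025.

0.025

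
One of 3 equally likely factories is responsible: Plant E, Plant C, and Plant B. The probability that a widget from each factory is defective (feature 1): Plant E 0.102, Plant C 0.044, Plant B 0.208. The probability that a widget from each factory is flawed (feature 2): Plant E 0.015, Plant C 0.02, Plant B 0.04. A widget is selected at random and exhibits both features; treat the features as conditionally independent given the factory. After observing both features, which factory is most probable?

With a uniform prior (1/3 each), posterior ∝ likelihood:
  Plant E: 0.102 × 0.015 = 0.00153
  Plant C: 0.044 × 0.02 = 0.00088
  Plant B: 0.208 × 0.04 = 0.00832
Sum = 0.01073.
Largest term belongs to Plant B, so Plant B is most probable.

Plant B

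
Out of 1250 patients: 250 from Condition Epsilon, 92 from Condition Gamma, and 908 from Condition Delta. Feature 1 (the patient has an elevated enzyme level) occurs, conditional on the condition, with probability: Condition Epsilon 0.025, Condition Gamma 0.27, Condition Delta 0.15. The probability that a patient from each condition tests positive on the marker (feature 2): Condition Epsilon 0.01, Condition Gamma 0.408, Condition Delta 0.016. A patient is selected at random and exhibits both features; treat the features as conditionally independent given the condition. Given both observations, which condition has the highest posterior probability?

By Bayes' rule, posterior ∝ prior × likelihood:
  Condition Epsilon: 0.2 × 0.025 × 0.01 = 0.00005
  Condition Gamma: 0.0736 × 0.27 × 0.408 = 0.008107776
  Condition Delta: 0.7264 × 0.15 × 0.016 = 0.00174336
Normalizing constant = 0.009901136.
Largest term belongs to Condition Gamma, so Condition Gamma is most probable.

Condition Gamma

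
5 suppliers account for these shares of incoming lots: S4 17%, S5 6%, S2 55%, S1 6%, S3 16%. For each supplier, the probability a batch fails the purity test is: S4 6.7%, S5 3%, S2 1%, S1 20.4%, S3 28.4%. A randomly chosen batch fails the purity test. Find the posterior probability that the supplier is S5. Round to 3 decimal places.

By Bayes' rule, posterior ∝ prior × likelihood:
  S4: 0.17 × 0.067 = 0.01139
  S5: 0.06 × 0.03 = 0.0018
  S2: 0.55 × 0.01 = 0.0055
  S1: 0.06 × 0.204 = 0.01224
  S3: 0.16 × 0.284 = 0.04544
Total = 0.07637.
P(S5 | evidence) = 0.0018 / 0.07637 ≈ 0.024.

0.024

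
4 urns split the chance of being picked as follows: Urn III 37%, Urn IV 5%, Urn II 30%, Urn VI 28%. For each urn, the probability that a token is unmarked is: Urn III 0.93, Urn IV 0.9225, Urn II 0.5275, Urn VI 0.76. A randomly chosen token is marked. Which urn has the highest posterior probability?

Taking complements, P(marked | each) = Urn III 0.07, Urn IV 0.0775, Urn II 0.4725, Urn VI 0.24.
By Bayes' rule, posterior ∝ prior × likelihood:
  Urn III: 0.37 × 0.07 = 0.0259
  Urn IV: 0.05 × 0.0775 = 0.003875
  Urn II: 0.3 × 0.4725 = 0.14175
  Urn VI: 0.28 × 0.24 = 0.0672
Total = 0.238725.
Largest term belongs to Urn II, so Urn II is most probable.

Urn II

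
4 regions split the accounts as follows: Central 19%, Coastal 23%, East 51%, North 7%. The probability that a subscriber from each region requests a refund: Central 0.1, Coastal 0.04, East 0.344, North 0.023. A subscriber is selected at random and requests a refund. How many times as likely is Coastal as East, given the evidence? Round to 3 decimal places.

By Bayes' rule, posterior ∝ prior × likelihood:
  Central: 0.19 × 0.1 = 0.019
  Coastal: 0.23 × 0.04 = 0.0092
  East: 0.51 × 0.344 = 0.17544
  North: 0.07 × 0.023 = 0.00161
Total = 0.20525.
The ratio is 0.0092 / 0.17544 (the normalizer cancels) = 0.052.

0.052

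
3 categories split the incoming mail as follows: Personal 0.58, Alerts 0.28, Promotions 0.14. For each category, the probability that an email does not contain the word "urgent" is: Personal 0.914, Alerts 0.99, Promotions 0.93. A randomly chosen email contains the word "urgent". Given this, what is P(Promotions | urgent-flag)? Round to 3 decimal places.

Taking complements, P(urgent-flag | each) = Personal 0.086, Alerts 0.01, Promotions 0.07.
Prior × likelihood for each hypothesis:
  Personal: 0.58 × 0.086 = 0.04988
  Alerts: 0.28 × 0.01 = 0.0028
  Promotions: 0.14 × 0.07 = 0.0098
Normalizing constant = 0.06248.
P(Promotions | evidence) = 0.0098 / 0.06248 ≈ 0.157.

0.157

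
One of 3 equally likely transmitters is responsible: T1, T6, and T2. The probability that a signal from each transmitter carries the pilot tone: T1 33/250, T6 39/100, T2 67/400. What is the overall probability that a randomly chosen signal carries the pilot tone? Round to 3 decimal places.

Since the prior is uniform, the posterior is proportional to the likelihood:
  T1: 0.132
  T6: 0.39
  T2: 0.1675
P(pilot) = (1/3) × (0.132 + 0.39 + 0.1675) = 0.6895/3 ≈ 0.230.

0.230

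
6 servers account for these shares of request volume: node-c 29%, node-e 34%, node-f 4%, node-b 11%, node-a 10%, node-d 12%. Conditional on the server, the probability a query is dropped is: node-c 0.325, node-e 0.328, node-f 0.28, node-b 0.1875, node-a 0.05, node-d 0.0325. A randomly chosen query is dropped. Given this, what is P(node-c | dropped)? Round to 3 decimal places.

Compute prior × likelihood for every hypothesis:
  node-c: 0.29 × 0.325 = 0.09425
  node-e: 0.34 × 0.328 = 0.11152
  node-f: 0.04 × 0.28 = 0.0112
  node-b: 0.11 × 0.1875 = 0.020625
  node-a: 0.1 × 0.05 = 0.005
  node-d: 0.12 × 0.0325 = 0.0039
Normalizing constant = 0.246495.
P(node-c | evidence) = 0.09425 / 0.246495 ≈ 0.382.

0.382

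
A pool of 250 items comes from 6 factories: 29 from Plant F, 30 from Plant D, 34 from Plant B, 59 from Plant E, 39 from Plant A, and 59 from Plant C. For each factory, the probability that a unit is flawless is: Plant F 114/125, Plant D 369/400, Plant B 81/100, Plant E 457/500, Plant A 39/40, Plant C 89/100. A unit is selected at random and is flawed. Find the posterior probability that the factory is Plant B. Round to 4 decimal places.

Taking complements, P(flawed | each) = Plant F 0.088, Plant D 0.0775, Plant B 0.19, Plant E 0.086, Plant A 0.025, Plant C 0.11.
By Bayes' rule, posterior ∝ prior × likelihood:
  Plant F: 0.116 × 0.088 = 0.010208
  Plant D: 0.12 × 0.0775 = 0.0093
  Plant B: 0.136 × 0.19 = 0.02584
  Plant E: 0.236 × 0.086 = 0.020296
  Plant A: 0.156 × 0.025 = 0.0039
  Plant C: 0.236 × 0.11 = 0.02596
Sum = 0.095504.
P(Plant B | evidence) = 0.02584 / 0.095504 ≈ 0.2706.

0.2706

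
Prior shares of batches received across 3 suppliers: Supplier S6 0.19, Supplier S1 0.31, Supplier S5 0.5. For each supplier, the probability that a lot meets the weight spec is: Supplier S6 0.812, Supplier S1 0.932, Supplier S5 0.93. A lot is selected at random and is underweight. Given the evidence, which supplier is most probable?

Taking complements, P(underweight | each) = Supplier S6 0.188, Supplier S1 0.068, Supplier S5 0.07.
By Bayes' rule, posterior ∝ prior × likelihood:
  Supplier S6: 0.19 × 0.188 = 0.03572
  Supplier S1: 0.31 × 0.068 = 0.02108
  Supplier S5: 0.5 × 0.07 = 0.035
Sum = 0.0918.
Largest term belongs to Supplier S6, so Supplier S6 is most probable.

Supplier S6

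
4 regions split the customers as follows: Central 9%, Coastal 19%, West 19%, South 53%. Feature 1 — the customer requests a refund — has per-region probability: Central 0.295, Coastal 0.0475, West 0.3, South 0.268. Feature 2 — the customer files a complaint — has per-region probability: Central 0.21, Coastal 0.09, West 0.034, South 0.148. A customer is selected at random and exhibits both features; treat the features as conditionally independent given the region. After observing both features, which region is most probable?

South

By Bayes' rule, posterior ∝ prior × likelihood:
  Central: 0.09 × 0.295 × 0.21 = 0.0055755
  Coastal: 0.19 × 0.0475 × 0.09 = 0.00081225
  West: 0.19 × 0.3 × 0.034 = 0.001938
  South: 0.53 × 0.268 × 0.148 = 0.02102192
Normalizing constant = 0.02934767.
Largest term belongs to South, so South is most probable.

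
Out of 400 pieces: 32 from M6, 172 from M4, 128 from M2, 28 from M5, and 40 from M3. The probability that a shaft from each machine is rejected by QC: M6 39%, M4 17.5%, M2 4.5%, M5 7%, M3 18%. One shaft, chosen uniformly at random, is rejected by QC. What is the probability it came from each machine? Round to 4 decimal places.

M6 0.2170, M4 0.5235, M2 0.1002, M5 0.0341, M3 0.1252

Unnormalized posteriors (prior × likelihood):
  M6: 0.08 × 0.39 = 0.0312
  M4: 0.43 × 0.175 = 0.07525
  M2: 0.32 × 0.045 = 0.0144
  M5: 0.07 × 0.07 = 0.0049
  M3: 0.1 × 0.18 = 0.018
Normalizing constant = 0.14375.
P(M6 | rejected) = 0.0312/0.14375 ≈ 0.2170
P(M4 | rejected) = 0.07525/0.14375 ≈ 0.5235
P(M2 | rejected) = 0.0144/0.14375 ≈ 0.1002
P(M5 | rejected) = 0.0049/0.14375 ≈ 0.0341
P(M3 | rejected) = 0.018/0.14375 ≈ 0.1252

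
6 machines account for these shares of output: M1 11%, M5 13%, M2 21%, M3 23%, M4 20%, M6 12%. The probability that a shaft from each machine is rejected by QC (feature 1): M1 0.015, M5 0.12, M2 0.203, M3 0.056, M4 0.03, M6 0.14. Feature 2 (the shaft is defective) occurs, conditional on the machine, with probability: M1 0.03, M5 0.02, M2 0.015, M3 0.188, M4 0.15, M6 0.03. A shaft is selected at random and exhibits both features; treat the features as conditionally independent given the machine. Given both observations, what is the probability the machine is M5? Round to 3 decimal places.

Compute prior × likelihood for every hypothesis:
  M1: 0.11 × 0.015 × 0.03 = 0.0000495
  M5: 0.13 × 0.12 × 0.02 = 0.000312
  M2: 0.21 × 0.203 × 0.015 = 0.00063945
  M3: 0.23 × 0.056 × 0.188 = 0.00242144
  M4: 0.2 × 0.03 × 0.15 = 0.0009
  M6: 0.12 × 0.14 × 0.03 = 0.000504
Total = 0.00482639.
P(M5 | evidence) = 0.000312 / 0.00482639 ≈ 0.065.

0.065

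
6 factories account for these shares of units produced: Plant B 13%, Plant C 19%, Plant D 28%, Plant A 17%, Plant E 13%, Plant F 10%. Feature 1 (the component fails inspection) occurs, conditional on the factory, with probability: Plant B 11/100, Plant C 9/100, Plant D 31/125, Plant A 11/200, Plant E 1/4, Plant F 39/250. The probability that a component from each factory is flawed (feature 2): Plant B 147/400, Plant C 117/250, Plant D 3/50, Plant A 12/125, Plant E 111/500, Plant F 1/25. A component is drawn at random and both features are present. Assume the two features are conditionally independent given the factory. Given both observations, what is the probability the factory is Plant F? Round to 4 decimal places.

Compute prior × likelihood for every hypothesis:
  Plant B: 0.13 × 0.11 × 0.3675 = 0.00525525
  Plant C: 0.19 × 0.09 × 0.468 = 0.0080028
  Plant D: 0.28 × 0.248 × 0.06 = 0.0041664
  Plant A: 0.17 × 0.055 × 0.096 = 0.0008976
  Plant E: 0.13 × 0.25 × 0.222 = 0.007215
  Plant F: 0.1 × 0.156 × 0.04 = 0.000624
Sum = 0.02616105.
P(Plant F | evidence) = 0.000624 / 0.02616105 ≈ 0.0239.

0.0239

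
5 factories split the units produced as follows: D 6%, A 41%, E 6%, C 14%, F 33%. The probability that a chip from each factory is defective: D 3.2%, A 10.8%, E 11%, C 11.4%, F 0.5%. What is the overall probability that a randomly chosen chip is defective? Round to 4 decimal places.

Unnormalized posteriors (prior × likelihood):
  D: 0.06 × 0.032 = 0.00192
  A: 0.41 × 0.108 = 0.04428
  E: 0.06 × 0.11 = 0.0066
  C: 0.14 × 0.114 = 0.01596
  F: 0.33 × 0.005 = 0.00165
P(defective) = 0.00192 + 0.04428 + 0.0066 + 0.01596 + 0.00165 = 0.07041 → 0.0704.

0.0704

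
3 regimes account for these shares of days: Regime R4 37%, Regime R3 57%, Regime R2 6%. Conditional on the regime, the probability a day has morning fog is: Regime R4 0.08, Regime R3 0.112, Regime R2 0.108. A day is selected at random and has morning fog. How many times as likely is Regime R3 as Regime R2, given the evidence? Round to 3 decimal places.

Unnormalized posteriors (prior × likelihood):
  Regime R4: 0.37 × 0.08 = 0.0296
  Regime R3: 0.57 × 0.112 = 0.06384
  Regime R2: 0.06 × 0.108 = 0.00648
Total = 0.09992.
The ratio is 0.06384 / 0.00648 (the normalizer cancels) = 9.852.

9.852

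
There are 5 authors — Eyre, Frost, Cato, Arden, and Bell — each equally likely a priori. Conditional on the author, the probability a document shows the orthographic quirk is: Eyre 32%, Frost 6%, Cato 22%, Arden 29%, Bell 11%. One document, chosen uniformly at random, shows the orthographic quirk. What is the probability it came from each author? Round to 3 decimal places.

Since the prior is uniform, the posterior is proportional to the likelihood:
  Eyre: 0.32
  Frost: 0.06
  Cato: 0.22
  Arden: 0.29
  Bell: 0.11
Normalizing constant = 1.
P(Eyre | quirk) = 0.32/1 ≈ 0.320
P(Frost | quirk) = 0.06/1 ≈ 0.060
P(Cato | quirk) = 0.22/1 ≈ 0.220
P(Arden | quirk) = 0.29/1 ≈ 0.290
P(Bell | quirk) = 0.11/1 ≈ 0.110

Eyre 0.320, Frost 0.060, Cato 0.220, Arden 0.290, Bell 0.110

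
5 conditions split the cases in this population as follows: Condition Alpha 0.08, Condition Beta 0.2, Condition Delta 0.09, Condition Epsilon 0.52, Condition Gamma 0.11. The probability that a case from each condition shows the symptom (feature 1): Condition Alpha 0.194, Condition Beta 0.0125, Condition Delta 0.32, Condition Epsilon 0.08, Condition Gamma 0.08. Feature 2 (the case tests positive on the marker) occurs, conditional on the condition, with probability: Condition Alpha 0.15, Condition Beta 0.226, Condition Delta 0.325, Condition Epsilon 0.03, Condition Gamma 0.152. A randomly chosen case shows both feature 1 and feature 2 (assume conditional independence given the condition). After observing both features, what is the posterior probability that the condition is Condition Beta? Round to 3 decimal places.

Compute prior × likelihood for every hypothesis:
  Condition Alpha: 0.08 × 0.194 × 0.15 = 0.002328
  Condition Beta: 0.2 × 0.0125 × 0.226 = 0.000565
  Condition Delta: 0.09 × 0.32 × 0.325 = 0.00936
  Condition Epsilon: 0.52 × 0.08 × 0.03 = 0.001248
  Condition Gamma: 0.11 × 0.08 × 0.152 = 0.0013376
Normalizing constant = 0.0148386.
P(Condition Beta | evidence) = 0.000565 / 0.0148386 ≈ 0.038.

0.038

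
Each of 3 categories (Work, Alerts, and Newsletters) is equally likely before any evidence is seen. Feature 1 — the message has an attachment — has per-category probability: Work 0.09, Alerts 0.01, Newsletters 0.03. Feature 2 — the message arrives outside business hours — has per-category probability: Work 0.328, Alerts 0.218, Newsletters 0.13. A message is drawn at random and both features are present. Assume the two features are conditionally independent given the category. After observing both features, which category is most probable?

Work

Since the prior is uniform, the posterior is proportional to the likelihood:
  Work: 0.09 × 0.328 = 0.02952
  Alerts: 0.01 × 0.218 = 0.00218
  Newsletters: 0.03 × 0.13 = 0.0039
Total = 0.0356.
Largest term belongs to Work, so Work is most probable.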